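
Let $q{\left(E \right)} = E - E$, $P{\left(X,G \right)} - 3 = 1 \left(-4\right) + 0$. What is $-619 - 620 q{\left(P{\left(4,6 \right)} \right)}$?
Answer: $-619$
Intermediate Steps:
$P{\left(X,G \right)} = -1$ ($P{\left(X,G \right)} = 3 + \left(1 \left(-4\right) + 0\right) = 3 + \left(-4 + 0\right) = 3 - 4 = -1$)
$q{\left(E \right)} = 0$
$-619 - 620 q{\left(P{\left(4,6 \right)} \right)} = -619 - 0 = -619 + 0 = -619$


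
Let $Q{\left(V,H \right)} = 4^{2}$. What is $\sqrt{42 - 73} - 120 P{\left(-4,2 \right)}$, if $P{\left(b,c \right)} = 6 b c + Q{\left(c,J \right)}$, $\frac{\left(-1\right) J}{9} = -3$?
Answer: $3840 + i \sqrt{31} \approx 3840.0 + 5.5678 i$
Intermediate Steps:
$J = 27$ ($J = \left(-9\right) \left(-3\right) = 27$)
$Q{\left(V,H \right)} = 16$
$P{\left(b,c \right)} = 16 + 6 b c$ ($P{\left(b,c \right)} = 6 b c + 16 = 16 + 6 b c$)
$\sqrt{42 - 73} - 120 P{\left(-4,2 \right)} = \sqrt{42 - 73} - 120 \left(16 + 6 \left(-4\right) 2\right) = \sqrt{-31} - 120 \left(16 - 48\right) = i \sqrt{31} - -3840 = i \sqrt{31} + 3840 = 3840 + i \sqrt{31}$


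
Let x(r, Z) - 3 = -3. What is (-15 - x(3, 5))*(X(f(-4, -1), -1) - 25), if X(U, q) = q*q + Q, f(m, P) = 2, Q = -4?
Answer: 420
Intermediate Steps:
x(r, Z) = 0 (x(r, Z) = 3 - 3 = 0)
X(U, q) = -4 + q² (X(U, q) = q*q - 4 = q² - 4 = -4 + q²)
(-15 - x(3, 5))*(X(f(-4, -1), -1) - 25) = (-15 - 1*0)*((-4 + (-1)²) - 25) = (-15 + 0)*((-4 + 1) - 25) = -15*(-3 - 25) = -15*(-28) = 420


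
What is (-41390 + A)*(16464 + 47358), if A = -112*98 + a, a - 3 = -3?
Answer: -3342102852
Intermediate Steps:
a = 0 (a = 3 - 3 = 0)
A = -10976 (A = -112*98 + 0 = -10976 + 0 = -10976)
(-41390 + A)*(16464 + 47358) = (-41390 - 10976)*(16464 + 47358) = -52366*63822 = -3342102852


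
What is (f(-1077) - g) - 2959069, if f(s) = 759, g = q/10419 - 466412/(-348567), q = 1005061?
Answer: -1193789724516205/403524397 ≈ -2.9584e+6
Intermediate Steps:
g = 39465627135/403524397 (g = 1005061/10419 - 466412/(-348567) = 1005061*(1/10419) - 466412*(-1/348567) = 1005061/10419 + 466412/348567 = 39465627135/403524397 ≈ 97.802)
(f(-1077) - g) - 2959069 = (759 - 1*39465627135/403524397) - 2959069 = (759 - 39465627135/403524397) - 2959069 = 266809390188/403524397 - 2959069 = -1193789724516205/403524397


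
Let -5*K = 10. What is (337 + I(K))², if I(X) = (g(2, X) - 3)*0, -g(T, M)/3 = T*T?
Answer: 113569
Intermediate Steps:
K = -2 (K = -⅕*10 = -2)
g(T, M) = -3*T² (g(T, M) = -3*T*T = -3*T²)
I(X) = 0 (I(X) = (-3*2² - 3)*0 = (-3*4 - 3)*0 = (-12 - 3)*0 = -15*0 = 0)
(337 + I(K))² = (337 + 0)² = 337² = 113569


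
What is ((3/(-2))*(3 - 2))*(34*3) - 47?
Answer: -200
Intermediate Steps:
((3/(-2))*(3 - 2))*(34*3) - 47 = ((3*(-½))*1)*102 - 47 = -3/2*1*102 - 47 = -3/2*102 - 47 = -153 - 47 = -200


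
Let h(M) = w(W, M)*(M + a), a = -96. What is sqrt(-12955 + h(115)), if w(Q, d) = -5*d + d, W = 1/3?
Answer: I*sqrt(21695) ≈ 147.29*I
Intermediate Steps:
W = 1/3 ≈ 0.33333
w(Q, d) = -4*d
h(M) = -4*M*(-96 + M) (h(M) = (-4*M)*(M - 96) = (-4*M)*(-96 + M) = -4*M*(-96 + M))
sqrt(-12955 + h(115)) = sqrt(-12955 + 4*115*(96 - 1*115)) = sqrt(-12955 + 4*115*(96 - 115)) = sqrt(-12955 + 4*115*(-19)) = sqrt(-12955 - 8740) = sqrt(-21695) = I*sqrt(21695)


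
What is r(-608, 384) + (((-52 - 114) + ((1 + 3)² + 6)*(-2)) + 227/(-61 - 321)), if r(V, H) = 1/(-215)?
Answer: -17296487/82130 ≈ -210.60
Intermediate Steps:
r(V, H) = -1/215
r(-608, 384) + (((-52 - 114) + ((1 + 3)² + 6)*(-2)) + 227/(-61 - 321)) = -1/215 + (((-52 - 114) + ((1 + 3)² + 6)*(-2)) + 227/(-61 - 321)) = -1/215 + ((-166 + (4² + 6)*(-2)) + 227/(-382)) = -1/215 + ((-166 + (16 + 6)*(-2)) - 1/382*227) = -1/215 + ((-166 + 22*(-2)) - 227/382) = -1/215 + ((-166 - 44) - 227/382) = -1/215 + (-210 - 227/382) = -1/215 - 80447/382 = -17296487/82130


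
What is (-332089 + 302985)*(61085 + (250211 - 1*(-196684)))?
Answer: -14784249920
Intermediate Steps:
(-332089 + 302985)*(61085 + (250211 - 1*(-196684))) = -29104*(61085 + (250211 + 196684)) = -29104*(61085 + 446895) = -29104*507980 = -14784249920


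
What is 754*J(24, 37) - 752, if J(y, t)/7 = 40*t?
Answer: 7810688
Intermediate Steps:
J(y, t) = 280*t (J(y, t) = 7*(40*t) = 280*t)
754*J(24, 37) - 752 = 754*(280*37) - 752 = 754*10360 - 752 = 7811440 - 752 = 7810688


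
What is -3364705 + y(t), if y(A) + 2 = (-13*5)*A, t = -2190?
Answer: -3222357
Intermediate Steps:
y(A) = -2 - 65*A (y(A) = -2 + (-13*5)*A = -2 - 65*A)
-3364705 + y(t) = -3364705 + (-2 - 65*(-2190)) = -3364705 + (-2 + 142350) = -3364705 + 142348 = -3222357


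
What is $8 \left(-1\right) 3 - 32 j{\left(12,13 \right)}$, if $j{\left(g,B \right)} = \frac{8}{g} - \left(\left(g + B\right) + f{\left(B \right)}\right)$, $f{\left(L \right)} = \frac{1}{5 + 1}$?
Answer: $760$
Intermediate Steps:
$f{\left(L \right)} = \frac{1}{6}$
$j{\left(g,B \right)} = - \frac{1}{6} - B - g + \frac{8}{g}$ ($j{\left(g,B \right)} = \frac{8}{g} - \left(\left(g + B\right) + \frac{1}{6}\right) = \frac{8}{g} - \left(\left(B + g\right) + \frac{1}{6}\right) = \frac{8}{g} - \left(\frac{1}{6} + B + g\right) = - \frac{1}{6} - B - g + \frac{8}{g}$)
$8 \left(-1\right) 3 - 32 j{\left(12,13 \right)} = 8 \left(-1\right) 3 - 32 \left(- \frac{1}{6} - 13 - 12 + \frac{8}{12}\right) = \left(-8\right) 3 - 32 \left(- \frac{1}{6} - 13 - 12 + 8 \cdot \frac{1}{12}\right) = -24 - 32 \left(- \frac{1}{6} - 13 - 12 + \frac{2}{3}\right) = -24 - -784 = -24 + 784 = 760$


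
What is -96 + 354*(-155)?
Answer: -54966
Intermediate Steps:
-96 + 354*(-155) = -96 - 54870 = -54966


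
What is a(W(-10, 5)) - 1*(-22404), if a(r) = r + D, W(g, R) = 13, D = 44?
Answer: 22461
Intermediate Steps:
a(r) = 44 + r (a(r) = r + 44 = 44 + r)
a(W(-10, 5)) - 1*(-22404) = (44 + 13) - 1*(-22404) = 57 + 22404 = 22461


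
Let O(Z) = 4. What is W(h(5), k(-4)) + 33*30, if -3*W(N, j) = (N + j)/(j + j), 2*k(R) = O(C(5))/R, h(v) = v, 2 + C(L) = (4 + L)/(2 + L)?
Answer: 1983/2 ≈ 991.50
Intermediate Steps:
C(L) = -2 + (4 + L)/(2 + L)
k(R) = 2/R (k(R) = (4/R)/2 = 2/R)
W(N, j) = -(N + j)/(6*j) (W(N, j) = -(N + j)/(3*(j + j)) = -(N + j)/(3*(2*j)) = -(N + j)*1/(2*j)/3 = -(N + j)/(6*j))
W(h(5), k(-4)) + 33*30 = (-1*5 - 2/(-4))/(6*((2/(-4)))) + 33*30 = (-5 - 2*(-1)/4)/(6*((2*(-¼)))) + 990 = (-5 - 1*(-½))/(6*(-½)) + 990 = (⅙)*(-2)*(-5 + ½) + 990 = (⅙)*(-2)*(-9/2) + 990 = 3/2 + 990 = 1983/2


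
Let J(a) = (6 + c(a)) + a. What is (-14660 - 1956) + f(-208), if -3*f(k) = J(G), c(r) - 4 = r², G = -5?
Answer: -16626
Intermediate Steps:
c(r) = 4 + r²
J(a) = 10 + a + a² (J(a) = (6 + (4 + a²)) + a = (10 + a²) + a = 10 + a + a²)
f(k) = -10 (f(k) = -(10 - 5 + (-5)²)/3 = -(10 - 5 + 25)/3 = -⅓*30 = -10)
(-14660 - 1956) + f(-208) = (-14660 - 1956) - 10 = -16616 - 10 = -16626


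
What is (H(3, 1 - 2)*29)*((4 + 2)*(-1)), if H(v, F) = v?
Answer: -522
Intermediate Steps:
(H(3, 1 - 2)*29)*((4 + 2)*(-1)) = (3*29)*((4 + 2)*(-1)) = 87*(6*(-1)) = 87*(-6) = -522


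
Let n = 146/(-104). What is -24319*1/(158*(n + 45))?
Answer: -632294/179093 ≈ -3.5305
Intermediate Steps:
n = -73/52 (n = 146*(-1/104) = -73/52 ≈ -1.4038)
-24319*1/(158*(n + 45)) = -24319*1/(158*(-73/52 + 45)) = -24319/(158*(2267/52)) = -24319/179093/26 = -24319*26/179093 = -632294/179093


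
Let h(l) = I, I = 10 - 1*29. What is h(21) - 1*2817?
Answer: -2836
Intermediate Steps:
I = -19 (I = 10 - 29 = -19)
h(l) = -19
h(21) - 1*2817 = -19 - 1*2817 = -19 - 2817 = -2836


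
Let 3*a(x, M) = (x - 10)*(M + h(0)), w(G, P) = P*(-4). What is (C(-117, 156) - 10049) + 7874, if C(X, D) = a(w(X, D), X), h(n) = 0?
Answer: 22551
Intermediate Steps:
w(G, P) = -4*P
a(x, M) = M*(-10 + x)/3 (a(x, M) = ((x - 10)*(M + 0))/3 = ((-10 + x)*M)/3 = (M*(-10 + x))/3 = M*(-10 + x)/3)
C(X, D) = X*(-10 - 4*D)/3
(C(-117, 156) - 10049) + 7874 = ((2/3)*(-117)*(-5 - 2*156) - 10049) + 7874 = ((2/3)*(-117)*(-5 - 312) - 10049) + 7874 = ((2/3)*(-117)*(-317) - 10049) + 7874 = (24726 - 10049) + 7874 = 14677 + 7874 = 22551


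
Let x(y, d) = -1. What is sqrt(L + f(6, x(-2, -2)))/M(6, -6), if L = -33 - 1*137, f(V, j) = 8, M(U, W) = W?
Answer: -3*I*sqrt(2)/2 ≈ -2.1213*I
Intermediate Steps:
L = -170 (L = -33 - 137 = -170)
sqrt(L + f(6, x(-2, -2)))/M(6, -6) = sqrt(-170 + 8)/(-6) = sqrt(-162)*(-1/6) = (9*I*sqrt(2))*(-1/6) = -3*I*sqrt(2)/2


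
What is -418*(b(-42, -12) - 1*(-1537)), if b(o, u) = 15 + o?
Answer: -631180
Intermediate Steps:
-418*(b(-42, -12) - 1*(-1537)) = -418*((15 - 42) - 1*(-1537)) = -418*(-27 + 1537) = -418*1510 = -631180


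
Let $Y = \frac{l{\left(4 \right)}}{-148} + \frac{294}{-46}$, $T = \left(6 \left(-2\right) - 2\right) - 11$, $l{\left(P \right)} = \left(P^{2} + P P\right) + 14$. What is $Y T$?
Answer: $\frac{285175}{1702} \approx 167.55$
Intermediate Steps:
$l{\left(P \right)} = 14 + 2 P^{2}$ ($l{\left(P \right)} = \left(P^{2} + P^{2}\right) + 14 = 2 P^{2} + 14 = 14 + 2 P^{2}$)
$T = -25$ ($T = \left(-12 - 2\right) - 11 = -14 - 11 = -25$)
$Y = - \frac{11407}{1702}$ ($Y = \frac{14 + 2 \cdot 4^{2}}{-148} + \frac{294}{-46} = \left(14 + 2 \cdot 16\right) \left(- \frac{1}{148}\right) + 294 \left(- \frac{1}{46}\right) = \left(14 + 32\right) \left(- \frac{1}{148}\right) - \frac{147}{23} = 46 \left(- \frac{1}{148}\right) - \frac{147}{23} = - \frac{23}{74} - \frac{147}{23} = - \frac{11407}{1702} \approx -6.7021$)
$Y T = \left(- \frac{11407}{1702}\right) \left(-25\right) = \frac{285175}{1702}$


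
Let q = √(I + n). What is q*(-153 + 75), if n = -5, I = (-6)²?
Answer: -78*√31 ≈ -434.29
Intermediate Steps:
I = 36
q = √31 (q = √(36 - 5) = √31 ≈ 5.5678)
q*(-153 + 75) = √31*(-153 + 75) = √31*(-78) = -78*√31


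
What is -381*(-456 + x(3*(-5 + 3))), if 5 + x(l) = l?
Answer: 177927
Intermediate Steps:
x(l) = -5 + l
-381*(-456 + x(3*(-5 + 3))) = -381*(-456 + (-5 + 3*(-5 + 3))) = -381*(-456 + (-5 + 3*(-2))) = -381*(-456 + (-5 - 6)) = -381*(-456 - 11) = -381*(-467) = 177927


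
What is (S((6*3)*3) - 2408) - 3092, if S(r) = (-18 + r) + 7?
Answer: -5457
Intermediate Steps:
S(r) = -11 + r
(S((6*3)*3) - 2408) - 3092 = ((-11 + (6*3)*3) - 2408) - 3092 = ((-11 + 18*3) - 2408) - 3092 = ((-11 + 54) - 2408) - 3092 = (43 - 2408) - 3092 = -2365 - 3092 = -5457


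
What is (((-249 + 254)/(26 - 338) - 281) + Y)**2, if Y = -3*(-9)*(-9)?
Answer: 26729961049/97344 ≈ 2.7459e+5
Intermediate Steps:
Y = -243 (Y = 27*(-9) = -243)
(((-249 + 254)/(26 - 338) - 281) + Y)**2 = (((-249 + 254)/(26 - 338) - 281) - 243)**2 = ((5/(-312) - 281) - 243)**2 = ((5*(-1/312) - 281) - 243)**2 = ((-5/312 - 281) - 243)**2 = (-87677/312 - 243)**2 = (-163493/312)**2 = 26729961049/97344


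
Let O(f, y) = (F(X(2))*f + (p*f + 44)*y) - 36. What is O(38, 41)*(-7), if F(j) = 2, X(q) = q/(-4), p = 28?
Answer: -318276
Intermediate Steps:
X(q) = -q/4 (X(q) = q*(-¼) = -q/4)
O(f, y) = -36 + 2*f + y*(44 + 28*f) (O(f, y) = (2*f + (28*f + 44)*y) - 36 = (2*f + (44 + 28*f)*y) - 36 = (2*f + y*(44 + 28*f)) - 36 = -36 + 2*f + y*(44 + 28*f))
O(38, 41)*(-7) = (-36 + 2*38 + 44*41 + 28*38*41)*(-7) = (-36 + 76 + 1804 + 43624)*(-7) = 45468*(-7) = -318276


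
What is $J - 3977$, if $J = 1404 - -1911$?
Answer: $-662$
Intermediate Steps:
$J = 3315$ ($J = 1404 + 1911 = 3315$)
$J - 3977 = 3315 - 3977 = -662$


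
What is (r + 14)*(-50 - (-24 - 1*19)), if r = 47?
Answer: -427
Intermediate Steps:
(r + 14)*(-50 - (-24 - 1*19)) = (47 + 14)*(-50 - (-24 - 1*19)) = 61*(-50 - (-24 - 19)) = 61*(-50 - 1*(-43)) = 61*(-50 + 43) = 61*(-7) = -427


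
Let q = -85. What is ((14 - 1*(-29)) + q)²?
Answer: 1764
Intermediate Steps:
((14 - 1*(-29)) + q)² = ((14 - 1*(-29)) - 85)² = ((14 + 29) - 85)² = (43 - 85)² = (-42)² = 1764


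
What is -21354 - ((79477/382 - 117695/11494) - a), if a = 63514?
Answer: 46060925033/1097677 ≈ 41962.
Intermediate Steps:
-21354 - ((79477/382 - 117695/11494) - a) = -21354 - ((79477/382 - 117695/11494) - 1*63514) = -21354 - ((79477*(1/382) - 117695*1/11494) - 63514) = -21354 - ((79477/382 - 117695/11494) - 63514) = -21354 - (217137287/1097677 - 63514) = -21354 - 1*(-69500719691/1097677) = -21354 + 69500719691/1097677 = 46060925033/1097677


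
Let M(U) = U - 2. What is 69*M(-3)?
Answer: -345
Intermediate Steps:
M(U) = -2 + U
69*M(-3) = 69*(-2 - 3) = 69*(-5) = -345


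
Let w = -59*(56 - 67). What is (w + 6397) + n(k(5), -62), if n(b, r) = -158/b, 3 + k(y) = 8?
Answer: 35072/5 ≈ 7014.4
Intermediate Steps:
k(y) = 5 (k(y) = -3 + 8 = 5)
w = 649 (w = -59*(-11) = 649)
(w + 6397) + n(k(5), -62) = (649 + 6397) - 158/5 = 7046 - 158*⅕ = 7046 - 158/5 = 35072/5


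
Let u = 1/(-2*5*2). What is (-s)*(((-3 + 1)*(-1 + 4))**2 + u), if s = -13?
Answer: 9347/20 ≈ 467.35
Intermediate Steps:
u = -1/20 (u = 1/(-10*2) = 1/(-20) = -1/20 ≈ -0.050000)
(-s)*(((-3 + 1)*(-1 + 4))**2 + u) = (-1*(-13))*(((-3 + 1)*(-1 + 4))**2 - 1/20) = 13*((-2*3)**2 - 1/20) = 13*((-6)**2 - 1/20) = 13*(36 - 1/20) = 13*(719/20) = 9347/20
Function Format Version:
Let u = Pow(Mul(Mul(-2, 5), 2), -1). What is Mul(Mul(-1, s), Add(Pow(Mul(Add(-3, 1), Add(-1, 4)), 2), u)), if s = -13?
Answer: Rational(9347, 20) ≈ 467.35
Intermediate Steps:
u = Rational(-1, 20) (u = Pow(Mul(-10, 2), -1) = Pow(-20, -1) = Rational(-1, 20) ≈ -0.050000)
Mul(Mul(-1, s), Add(Pow(Mul(Add(-3, 1), Add(-1, 4)), 2), u)) = Mul(Mul(-1, -13), Add(Pow(Mul(Add(-3, 1), Add(-1, 4)), 2), Rational(-1, 20))) = Mul(13, Add(Pow(Mul(-2, 3), 2), Rational(-1, 20))) = Mul(13, Add(Pow(-6, 2), Rational(-1, 20))) = Mul(13, Add(36, Rational(-1, 20))) = Mul(13, Rational(719, 20)) = Rational(9347, 20)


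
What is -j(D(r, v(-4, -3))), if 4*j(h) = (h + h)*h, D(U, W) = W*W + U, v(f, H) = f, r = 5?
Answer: -441/2 ≈ -220.50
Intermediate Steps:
D(U, W) = U + W² (D(U, W) = W² + U = U + W²)
j(h) = h²/2 (j(h) = ((h + h)*h)/4 = ((2*h)*h)/4 = (2*h²)/4 = h²/2)
-j(D(r, v(-4, -3))) = -(5 + (-4)²)²/2 = -(5 + 16)²/2 = -21²/2 = -441/2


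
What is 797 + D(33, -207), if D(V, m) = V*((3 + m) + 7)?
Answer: -5704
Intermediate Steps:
D(V, m) = V*(10 + m)
797 + D(33, -207) = 797 + 33*(10 - 207) = 797 + 33*(-197) = 797 - 6501 = -5704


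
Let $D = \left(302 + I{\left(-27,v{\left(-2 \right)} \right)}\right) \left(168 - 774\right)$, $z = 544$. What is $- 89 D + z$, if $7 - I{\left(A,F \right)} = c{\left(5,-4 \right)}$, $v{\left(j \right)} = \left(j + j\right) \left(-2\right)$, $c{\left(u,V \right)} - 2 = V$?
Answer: $16774018$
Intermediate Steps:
$c{\left(u,V \right)} = 2 + V$
$v{\left(j \right)} = - 4 j$ ($v{\left(j \right)} = 2 j \left(-2\right) = - 4 j$)
$I{\left(A,F \right)} = 9$ ($I{\left(A,F \right)} = 7 - \left(2 - 4\right) = 7 - -2 = 7 + 2 = 9$)
$D = -188466$ ($D = \left(302 + 9\right) \left(168 - 774\right) = 311 \left(-606\right) = -188466$)
$- 89 D + z = \left(-89\right) \left(-188466\right) + 544 = 16773474 + 544 = 16774018$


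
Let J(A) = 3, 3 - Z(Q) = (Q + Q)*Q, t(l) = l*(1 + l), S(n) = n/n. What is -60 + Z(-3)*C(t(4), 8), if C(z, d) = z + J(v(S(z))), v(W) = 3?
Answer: -405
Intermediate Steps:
S(n) = 1
Z(Q) = 3 - 2*Q² (Z(Q) = 3 - (Q + Q)*Q = 3 - 2*Q*Q = 3 - 2*Q²)
C(z, d) = 3 + z (C(z, d) = z + 3 = 3 + z)
-60 + Z(-3)*C(t(4), 8) = -60 + (3 - 2*(-3)²)*(3 + 4*(1 + 4)) = -60 + (3 - 2*9)*(3 + 4*5) = -60 + (3 - 18)*(3 + 20) = -60 - 15*23 = -60 - 345 = -405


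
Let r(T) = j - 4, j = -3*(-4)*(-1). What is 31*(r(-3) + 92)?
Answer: 2356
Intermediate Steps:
j = -12 (j = 12*(-1) = -12)
r(T) = -16 (r(T) = -12 - 4 = -16)
31*(r(-3) + 92) = 31*(-16 + 92) = 31*76 = 2356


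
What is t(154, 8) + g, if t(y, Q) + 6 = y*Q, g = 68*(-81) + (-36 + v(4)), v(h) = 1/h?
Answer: -17271/4 ≈ -4317.8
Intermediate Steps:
g = -22175/4 (g = 68*(-81) + (-36 + 1/4) = -5508 + (-36 + 1/4) = -5508 - 143/4 = -22175/4 ≈ -5543.8)
t(y, Q) = -6 + Q*y (t(y, Q) = -6 + y*Q = -6 + Q*y)
t(154, 8) + g = (-6 + 8*154) - 22175/4 = (-6 + 1232) - 22175/4 = 1226 - 22175/4 = -17271/4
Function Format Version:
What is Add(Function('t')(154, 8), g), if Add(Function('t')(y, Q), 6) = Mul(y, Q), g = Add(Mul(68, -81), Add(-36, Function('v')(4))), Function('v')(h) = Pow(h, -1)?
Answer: Rational(-17271, 4) ≈ -4317.8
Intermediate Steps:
g = Rational(-22175, 4) (g = Add(Mul(68, -81), Add(-36, Pow(4, -1))) = Add(-5508, Add(-36, Rational(1, 4))) = Add(-5508, Rational(-143, 4)) = Rational(-22175, 4) ≈ -5543.8)
Function('t')(y, Q) = Add(-6, Mul(Q, y)) (Function('t')(y, Q) = Add(-6, Mul(y, Q)) = Add(-6, Mul(Q, y)))
Add(Function('t')(154, 8), g) = Add(Add(-6, Mul(8, 154)), Rational(-22175, 4)) = Add(Add(-6, 1232), Rational(-22175, 4)) = Add(1226, Rational(-22175, 4)) = Rational(-17271, 4)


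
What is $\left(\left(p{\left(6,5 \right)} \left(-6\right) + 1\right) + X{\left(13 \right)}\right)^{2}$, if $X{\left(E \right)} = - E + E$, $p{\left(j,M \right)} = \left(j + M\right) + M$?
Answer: $9025$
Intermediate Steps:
$p{\left(j,M \right)} = j + 2 M$ ($p{\left(j,M \right)} = \left(M + j\right) + M = j + 2 M$)
$X{\left(E \right)} = 0$
$\left(\left(p{\left(6,5 \right)} \left(-6\right) + 1\right) + X{\left(13 \right)}\right)^{2} = \left(\left(\left(6 + 2 \cdot 5\right) \left(-6\right) + 1\right) + 0\right)^{2} = \left(\left(\left(6 + 10\right) \left(-6\right) + 1\right) + 0\right)^{2} = \left(\left(16 \left(-6\right) + 1\right) + 0\right)^{2} = \left(\left(-96 + 1\right) + 0\right)^{2} = \left(-95 + 0\right)^{2} = \left(-95\right)^{2} = 9025$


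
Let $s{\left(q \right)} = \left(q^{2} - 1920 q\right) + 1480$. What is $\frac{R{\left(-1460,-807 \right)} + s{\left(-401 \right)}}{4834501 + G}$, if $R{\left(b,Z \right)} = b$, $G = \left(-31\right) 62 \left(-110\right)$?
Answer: $\frac{930741}{5045921} \approx 0.18445$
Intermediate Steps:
$G = 211420$ ($G = \left(-1922\right) \left(-110\right) = 211420$)
$s{\left(q \right)} = 1480 + q^{2} - 1920 q$
$\frac{R{\left(-1460,-807 \right)} + s{\left(-401 \right)}}{4834501 + G} = \frac{-1460 + \left(1480 + \left(-401\right)^{2} - -769920\right)}{4834501 + 211420} = \frac{-1460 + \left(1480 + 160801 + 769920\right)}{5045921} = \left(-1460 + 932201\right) \frac{1}{5045921} = 930741 \cdot \frac{1}{5045921} = \frac{930741}{5045921}$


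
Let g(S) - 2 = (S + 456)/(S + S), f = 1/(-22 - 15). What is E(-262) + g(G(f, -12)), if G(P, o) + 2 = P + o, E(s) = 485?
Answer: 163051/346 ≈ 471.25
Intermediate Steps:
f = -1/37 (f = 1/(-37) = -1/37 ≈ -0.027027)
G(P, o) = -2 + P + o (G(P, o) = -2 + (P + o) = -2 + P + o)
g(S) = 2 + (456 + S)/(2*S) (g(S) = 2 + (S + 456)/(S + S) = 2 + (456 + S)/((2*S)) = 2 + (456 + S)*(1/(2*S)) = 2 + (456 + S)/(2*S))
E(-262) + g(G(f, -12)) = 485 + (5/2 + 228/(-2 - 1/37 - 12)) = 485 + (5/2 + 228/(-519/37)) = 485 + (5/2 + 228*(-37/519)) = 485 + (5/2 - 2812/173) = 485 - 4759/346 = 163051/346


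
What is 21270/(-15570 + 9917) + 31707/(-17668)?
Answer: -555038031/99877204 ≈ -5.5572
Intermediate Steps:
21270/(-15570 + 9917) + 31707/(-17668) = 21270/(-5653) + 31707*(-1/17668) = 21270*(-1/5653) - 31707/17668 = -21270/5653 - 31707/17668 = -555038031/99877204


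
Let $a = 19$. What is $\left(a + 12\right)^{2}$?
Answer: $961$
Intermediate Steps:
$\left(a + 12\right)^{2} = \left(19 + 12\right)^{2} = 31^{2} = 961$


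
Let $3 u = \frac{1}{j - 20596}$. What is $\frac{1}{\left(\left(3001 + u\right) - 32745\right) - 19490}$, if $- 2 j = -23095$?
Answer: $- \frac{54291}{2672963096} \approx -2.0311 \cdot 10^{-5}$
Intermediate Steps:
$j = \frac{23095}{2}$ ($j = \left(- \frac{1}{2}\right) \left(-23095\right) = \frac{23095}{2} \approx 11548.0$)
$u = - \frac{2}{54291}$ ($u = \frac{1}{3 \left(\frac{23095}{2} - 20596\right)} = \frac{1}{3 \left(- \frac{18097}{2}\right)} = \frac{1}{3} \left(- \frac{2}{18097}\right) = - \frac{2}{54291} \approx -3.6839 \cdot 10^{-5}$)
$\frac{1}{\left(\left(3001 + u\right) - 32745\right) - 19490} = \frac{1}{\left(\left(3001 - \frac{2}{54291}\right) - 32745\right) - 19490} = \frac{1}{\left(\frac{162927289}{54291} - 32745\right) + \left(-24070 + 4580\right)} = \frac{1}{- \frac{1614831506}{54291} - 19490} = \frac{1}{- \frac{2672963096}{54291}} = - \frac{54291}{2672963096}$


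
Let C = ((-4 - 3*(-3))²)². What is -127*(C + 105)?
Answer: -92710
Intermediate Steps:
C = 625 (C = ((-4 + 9)²)² = (5²)² = 25² = 625)
-127*(C + 105) = -127*(625 + 105) = -127*730 = -92710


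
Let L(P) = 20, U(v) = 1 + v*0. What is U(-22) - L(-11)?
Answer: -19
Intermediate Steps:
U(v) = 1 (U(v) = 1 + 0 = 1)
U(-22) - L(-11) = 1 - 1*20 = 1 - 20 = -19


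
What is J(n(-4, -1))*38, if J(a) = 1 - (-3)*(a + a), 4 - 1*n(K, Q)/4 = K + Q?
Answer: 8246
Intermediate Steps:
n(K, Q) = 16 - 4*K - 4*Q (n(K, Q) = 16 - 4*(K + Q) = 16 + (-4*K - 4*Q) = 16 - 4*K - 4*Q)
J(a) = 1 + 6*a (J(a) = 1 - (-3)*2*a = 1 - (-6)*a = 1 + 6*a)
J(n(-4, -1))*38 = (1 + 6*(16 - 4*(-4) - 4*(-1)))*38 = (1 + 6*(16 + 16 + 4))*38 = (1 + 6*36)*38 = (1 + 216)*38 = 217*38 = 8246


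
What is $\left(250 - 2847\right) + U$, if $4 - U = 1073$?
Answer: $-3666$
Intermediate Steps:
$U = -1069$ ($U = 4 - 1073 = -1069$)
$\left(250 - 2847\right) + U = \left(250 - 2847\right) - 1069 = -2597 - 1069 = -3666$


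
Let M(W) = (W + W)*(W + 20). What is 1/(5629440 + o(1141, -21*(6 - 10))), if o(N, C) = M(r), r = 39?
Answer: 1/5634042 ≈ 1.7749e-7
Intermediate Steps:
M(W) = 2*W*(20 + W) (M(W) = (2*W)*(20 + W) = 2*W*(20 + W))
o(N, C) = 4602 (o(N, C) = 2*39*(20 + 39) = 2*39*59 = 4602)
1/(5629440 + o(1141, -21*(6 - 10))) = 1/(5629440 + 4602) = 1/5634042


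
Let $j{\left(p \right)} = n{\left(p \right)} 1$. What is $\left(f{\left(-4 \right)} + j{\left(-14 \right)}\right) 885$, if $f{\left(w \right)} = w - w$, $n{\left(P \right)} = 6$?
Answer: $5310$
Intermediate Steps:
$j{\left(p \right)} = 6$ ($j{\left(p \right)} = 6 \cdot 1 = 6$)
$f{\left(w \right)} = 0$
$\left(f{\left(-4 \right)} + j{\left(-14 \right)}\right) 885 = \left(0 + 6\right) 885 = 6 \cdot 885 = 5310$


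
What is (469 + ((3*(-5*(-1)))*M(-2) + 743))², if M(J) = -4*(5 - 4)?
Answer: 1327104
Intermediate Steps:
M(J) = -4 (M(J) = -4*1 = -4)
(469 + ((3*(-5*(-1)))*M(-2) + 743))² = (469 + ((3*(-5*(-1)))*(-4) + 743))² = (469 + ((3*5)*(-4) + 743))² = (469 + (15*(-4) + 743))² = (469 + (-60 + 743))² = (469 + 683)² = 1152² = 1327104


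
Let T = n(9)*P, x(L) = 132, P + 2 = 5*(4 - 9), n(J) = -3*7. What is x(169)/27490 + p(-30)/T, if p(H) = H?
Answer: -124976/2597805 ≈ -0.048108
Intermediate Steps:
n(J) = -21
P = -27 (P = -2 + 5*(4 - 9) = -2 + 5*(-5) = -2 - 25 = -27)
T = 567 (T = -21*(-27) = 567)
x(169)/27490 + p(-30)/T = 132/27490 - 30/567 = 132*(1/27490) - 30*1/567 = 66/13745 - 10/189 = -124976/2597805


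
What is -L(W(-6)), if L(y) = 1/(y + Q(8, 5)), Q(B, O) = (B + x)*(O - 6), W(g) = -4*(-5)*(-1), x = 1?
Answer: 1/29 ≈ 0.034483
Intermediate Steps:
W(g) = -20 (W(g) = 20*(-1) = -20)
Q(B, O) = (1 + B)*(-6 + O) (Q(B, O) = (B + 1)*(O - 6) = (1 + B)*(-6 + O))
L(y) = 1/(-9 + y) (L(y) = 1/(y + (-6 + 5 - 6*8 + 8*5)) = 1/(y + (-6 + 5 - 48 + 40)) = 1/(y - 9) = 1/(-9 + y))
-L(W(-6)) = -1/(-9 - 20) = -1/(-29) = -1*(-1/29) = 1/29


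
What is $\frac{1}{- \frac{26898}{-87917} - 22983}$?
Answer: $- \frac{87917}{2020569513} \approx -4.3511 \cdot 10^{-5}$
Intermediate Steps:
$\frac{1}{- \frac{26898}{-87917} - 22983} = \frac{1}{\left(-26898\right) \left(- \frac{1}{87917}\right) - 22983} = \frac{1}{\frac{26898}{87917} - 22983} = \frac{1}{- \frac{2020569513}{87917}} = - \frac{87917}{2020569513}$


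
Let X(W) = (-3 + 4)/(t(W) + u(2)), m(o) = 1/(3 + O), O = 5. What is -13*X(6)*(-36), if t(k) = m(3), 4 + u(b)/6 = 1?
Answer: -288/11 ≈ -26.182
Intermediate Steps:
u(b) = -18 (u(b) = -24 + 6*1 = -24 + 6 = -18)
m(o) = ⅛ (m(o) = 1/(3 + 5) = 1/8 = ⅛)
t(k) = ⅛
X(W) = -8/143 (X(W) = (-3 + 4)/(⅛ - 18) = 1/(-143/8) = 1*(-8/143) = -8/143)
-13*X(6)*(-36) = -13*(-8/143)*(-36) = (8/11)*(-36) = -288/11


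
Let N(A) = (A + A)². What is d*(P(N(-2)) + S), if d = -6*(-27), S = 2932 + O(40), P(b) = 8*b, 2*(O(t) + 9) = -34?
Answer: 491508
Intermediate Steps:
N(A) = 4*A² (N(A) = (2*A)² = 4*A²)
O(t) = -26 (O(t) = -9 + (½)*(-34) = -9 - 17 = -26)
S = 2906 (S = 2932 - 26 = 2906)
d = 162
d*(P(N(-2)) + S) = 162*(8*(4*(-2)²) + 2906) = 162*(8*(4*4) + 2906) = 162*(8*16 + 2906) = 162*(128 + 2906) = 162*3034 = 491508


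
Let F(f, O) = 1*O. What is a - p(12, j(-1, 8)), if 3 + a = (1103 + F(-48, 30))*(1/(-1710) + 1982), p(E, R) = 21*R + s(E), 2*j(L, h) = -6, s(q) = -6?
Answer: 3840097987/1710 ≈ 2.2457e+6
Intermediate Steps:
j(L, h) = -3 (j(L, h) = (1/2)*(-6) = -3)
F(f, O) = O
p(E, R) = -6 + 21*R (p(E, R) = 21*R - 6 = -6 + 21*R)
a = 3839979997/1710 (a = -3 + (1103 + 30)*(1/(-1710) + 1982) = -3 + 1133*(-1/1710 + 1982) = -3 + 1133*(3389219/1710) = -3 + 3839985127/1710 = 3839979997/1710 ≈ 2.2456e+6)
a - p(12, j(-1, 8)) = 3839979997/1710 - (-6 + 21*(-3)) = 3839979997/1710 - (-6 - 63) = 3839979997/1710 - 1*(-69) = 3839979997/1710 + 69 = 3840097987/1710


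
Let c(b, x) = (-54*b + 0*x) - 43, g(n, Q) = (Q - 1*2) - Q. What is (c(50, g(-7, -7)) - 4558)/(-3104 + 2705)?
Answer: 1043/57 ≈ 18.298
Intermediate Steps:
g(n, Q) = -2 (g(n, Q) = (Q - 2) - Q = (-2 + Q) - Q = -2)
c(b, x) = -43 - 54*b (c(b, x) = (-54*b + 0) - 43 = -54*b - 43 = -43 - 54*b)
(c(50, g(-7, -7)) - 4558)/(-3104 + 2705) = ((-43 - 54*50) - 4558)/(-3104 + 2705) = ((-43 - 2700) - 4558)/(-399) = (-2743 - 4558)*(-1/399) = -7301*(-1/399) = 1043/57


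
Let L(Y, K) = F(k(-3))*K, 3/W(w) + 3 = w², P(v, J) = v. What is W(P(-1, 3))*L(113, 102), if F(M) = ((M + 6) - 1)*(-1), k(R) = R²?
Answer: 2142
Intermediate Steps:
W(w) = 3/(-3 + w²)
F(M) = -5 - M (F(M) = ((6 + M) - 1)*(-1) = (5 + M)*(-1) = -5 - M)
L(Y, K) = -14*K (L(Y, K) = (-5 - 1*(-3)²)*K = (-5 - 1*9)*K = (-5 - 9)*K = -14*K)
W(P(-1, 3))*L(113, 102) = (3/(-3 + (-1)²))*(-14*102) = (3/(-3 + 1))*(-1428) = (3/(-2))*(-1428) = (3*(-½))*(-1428) = -3/2*(-1428) = 2142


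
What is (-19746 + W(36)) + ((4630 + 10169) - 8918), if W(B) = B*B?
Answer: -12569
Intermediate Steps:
W(B) = B**2
(-19746 + W(36)) + ((4630 + 10169) - 8918) = (-19746 + 36**2) + ((4630 + 10169) - 8918) = (-19746 + 1296) + (14799 - 8918) = -18450 + 5881 = -12569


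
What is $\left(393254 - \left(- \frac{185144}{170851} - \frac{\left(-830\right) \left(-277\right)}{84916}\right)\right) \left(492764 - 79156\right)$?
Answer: $\frac{45380573045763474612}{278999683} \approx 1.6265 \cdot 10^{11}$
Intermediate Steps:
$\left(393254 - \left(- \frac{185144}{170851} - \frac{\left(-830\right) \left(-277\right)}{84916}\right)\right) \left(492764 - 79156\right) = \left(393254 + \left(\left(-185144\right) \left(- \frac{1}{170851}\right) + 229910 \cdot \frac{1}{84916}\right)\right) 413608 = \left(393254 + \left(\frac{185144}{170851} + \frac{114955}{42458}\right)\right) 413608 = \left(393254 + \frac{27501020657}{7253991758}\right) 413608 = \frac{2852688775821189}{7253991758} \cdot 413608 = \frac{45380573045763474612}{278999683}$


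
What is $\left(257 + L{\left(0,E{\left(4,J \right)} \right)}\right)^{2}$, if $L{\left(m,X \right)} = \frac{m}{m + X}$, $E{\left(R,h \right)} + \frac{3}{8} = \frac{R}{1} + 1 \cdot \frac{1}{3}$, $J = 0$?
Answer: $66049$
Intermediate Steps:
$E{\left(R,h \right)} = - \frac{1}{24} + R$ ($E{\left(R,h \right)} = - \frac{3}{8} + \left(\frac{R}{1} + 1 \cdot \frac{1}{3}\right) = - \frac{3}{8} + \left(R 1 + 1 \cdot \frac{1}{3}\right) = - \frac{3}{8} + \left(R + \frac{1}{3}\right) = - \frac{3}{8} + \left(\frac{1}{3} + R\right) = - \frac{1}{24} + R$)
$L{\left(m,X \right)} = \frac{m}{X + m}$
$\left(257 + L{\left(0,E{\left(4,J \right)} \right)}\right)^{2} = \left(257 + \frac{0}{\left(- \frac{1}{24} + 4\right) + 0}\right)^{2} = \left(257 + \frac{0}{\frac{95}{24} + 0}\right)^{2} = \left(257 + \frac{0}{\frac{95}{24}}\right)^{2} = \left(257 + 0 \cdot \frac{24}{95}\right)^{2} = \left(257 + 0\right)^{2} = 257^{2} = 66049$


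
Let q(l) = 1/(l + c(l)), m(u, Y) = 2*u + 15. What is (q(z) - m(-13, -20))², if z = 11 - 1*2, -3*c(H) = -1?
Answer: 96721/784 ≈ 123.37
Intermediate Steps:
m(u, Y) = 15 + 2*u
c(H) = ⅓ (c(H) = -⅓*(-1) = ⅓)
z = 9 (z = 11 - 2 = 9)
q(l) = 1/(⅓ + l) (q(l) = 1/(l + ⅓) = 1/(⅓ + l))
(q(z) - m(-13, -20))² = (3/(1 + 3*9) - (15 + 2*(-13)))² = (3/(1 + 27) - (15 - 26))² = (3/28 - 1*(-11))² = (3*(1/28) + 11)² = (3/28 + 11)² = (311/28)² = 96721/784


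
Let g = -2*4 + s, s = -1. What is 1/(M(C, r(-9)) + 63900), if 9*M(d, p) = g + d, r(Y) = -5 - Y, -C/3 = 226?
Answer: 3/191471 ≈ 1.5668e-5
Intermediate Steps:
C = -678 (C = -3*226 = -678)
g = -9 (g = -2*4 - 1 = -8 - 1 = -9)
M(d, p) = -1 + d/9 (M(d, p) = (-9 + d)/9 = -1 + d/9)
1/(M(C, r(-9)) + 63900) = 1/((-1 + (1/9)*(-678)) + 63900) = 1/((-1 - 226/3) + 63900) = 1/(-229/3 + 63900) = 1/(191471/3) = 3/191471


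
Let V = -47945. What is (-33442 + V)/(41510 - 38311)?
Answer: -81387/3199 ≈ -25.441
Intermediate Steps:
(-33442 + V)/(41510 - 38311) = (-33442 - 47945)/(41510 - 38311) = -81387/3199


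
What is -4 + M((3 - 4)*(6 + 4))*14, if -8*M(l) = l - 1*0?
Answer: 27/2 ≈ 13.500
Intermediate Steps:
M(l) = -l/8 (M(l) = -(l - 1*0)/8 = -(l + 0)/8 = -l/8)
-4 + M((3 - 4)*(6 + 4))*14 = -4 - (3 - 4)*(6 + 4)/8*14 = -4 - (-1)*10/8*14 = -4 - 1/8*(-10)*14 = -4 + (5/4)*14 = -4 + 35/2 = 27/2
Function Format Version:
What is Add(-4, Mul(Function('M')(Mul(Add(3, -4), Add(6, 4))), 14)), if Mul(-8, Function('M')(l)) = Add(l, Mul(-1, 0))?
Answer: Rational(27, 2) ≈ 13.500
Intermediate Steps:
Function('M')(l) = Mul(Rational(-1, 8), l) (Function('M')(l) = Mul(Rational(-1, 8), Add(l, Mul(-1, 0))) = Mul(Rational(-1, 8), Add(l, 0)) = Mul(Rational(-1, 8), l))
Add(-4, Mul(Function('M')(Mul(Add(3, -4), Add(6, 4))), 14)) = Add(-4, Mul(Mul(Rational(-1, 8), Mul(Add(3, -4), Add(6, 4))), 14)) = Add(-4, Mul(Mul(Rational(-1, 8), Mul(-1, 10)), 14)) = Add(-4, Mul(Mul(Rational(-1, 8), -10), 14)) = Add(-4, Mul(Rational(5, 4), 14)) = Add(-4, Rational(35, 2)) = Rational(27, 2)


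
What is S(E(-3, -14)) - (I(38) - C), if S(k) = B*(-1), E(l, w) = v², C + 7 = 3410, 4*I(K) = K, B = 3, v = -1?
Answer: 6781/2 ≈ 3390.5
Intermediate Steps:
I(K) = K/4
C = 3403 (C = -7 + 3410 = 3403)
E(l, w) = 1 (E(l, w) = (-1)² = 1)
S(k) = -3 (S(k) = 3*(-1) = -3)
S(E(-3, -14)) - (I(38) - C) = -3 - ((¼)*38 - 1*3403) = -3 - (19/2 - 3403) = -3 - 1*(-6787/2) = -3 + 6787/2 = 6781/2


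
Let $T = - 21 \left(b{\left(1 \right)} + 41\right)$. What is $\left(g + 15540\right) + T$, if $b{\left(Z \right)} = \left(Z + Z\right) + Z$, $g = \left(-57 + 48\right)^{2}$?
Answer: $14697$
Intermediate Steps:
$g = 81$ ($g = \left(-9\right)^{2} = 81$)
$b{\left(Z \right)} = 3 Z$ ($b{\left(Z \right)} = 2 Z + Z = 3 Z$)
$T = -924$ ($T = - 21 \left(3 \cdot 1 + 41\right) = - 21 \left(3 + 41\right) = \left(-21\right) 44 = -924$)
$\left(g + 15540\right) + T = \left(81 + 15540\right) - 924 = 15621 - 924 = 14697$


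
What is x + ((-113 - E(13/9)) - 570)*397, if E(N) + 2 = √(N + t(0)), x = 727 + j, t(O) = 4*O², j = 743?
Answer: -268887 - 397*√13/3 ≈ -2.6936e+5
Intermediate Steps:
x = 1470 (x = 727 + 743 = 1470)
E(N) = -2 + √N (E(N) = -2 + √(N + 4*0²) = -2 + √(N + 4*0) = -2 + √(N + 0) = -2 + √N)
x + ((-113 - E(13/9)) - 570)*397 = 1470 + ((-113 - (-2 + √(13/9))) - 570)*397 = 1470 + ((-113 - (-2 + √13/3)) - 570)*397 = 1470 + ((-113 + (2 - √13/3)) - 570)*397 = 1470 + ((-111 - √13/3) - 570)*397 = 1470 + (-681 - √13/3)*397 = 1470 + (-270357 - 397*√13/3) = -268887 - 397*√13/3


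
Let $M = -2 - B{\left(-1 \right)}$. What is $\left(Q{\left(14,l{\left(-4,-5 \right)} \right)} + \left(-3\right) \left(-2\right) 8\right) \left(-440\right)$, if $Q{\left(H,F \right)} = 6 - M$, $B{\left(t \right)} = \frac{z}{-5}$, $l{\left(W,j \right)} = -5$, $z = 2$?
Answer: $-24464$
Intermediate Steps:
$B{\left(t \right)} = - \frac{2}{5}$ ($B{\left(t \right)} = \frac{2}{-5} = 2 \left(- \frac{1}{5}\right) = - \frac{2}{5}$)
$M = - \frac{8}{5}$ ($M = -2 - - \frac{2}{5} = -2 + \frac{2}{5} = - \frac{8}{5} \approx -1.6$)
$Q{\left(H,F \right)} = \frac{38}{5}$ ($Q{\left(H,F \right)} = 6 - - \frac{8}{5} = 6 + \frac{8}{5} = \frac{38}{5}$)
$\left(Q{\left(14,l{\left(-4,-5 \right)} \right)} + \left(-3\right) \left(-2\right) 8\right) \left(-440\right) = \left(\frac{38}{5} + \left(-3\right) \left(-2\right) 8\right) \left(-440\right) = \left(\frac{38}{5} + 6 \cdot 8\right) \left(-440\right) = \left(\frac{38}{5} + 48\right) \left(-440\right) = \frac{278}{5} \left(-440\right) = -24464$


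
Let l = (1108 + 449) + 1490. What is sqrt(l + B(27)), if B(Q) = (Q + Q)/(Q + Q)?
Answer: 2*sqrt(762) ≈ 55.209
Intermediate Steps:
l = 3047 (l = 1557 + 1490 = 3047)
B(Q) = 1 (B(Q) = (2*Q)/((2*Q)) = (2*Q)*(1/(2*Q)) = 1)
sqrt(l + B(27)) = sqrt(3047 + 1) = sqrt(3048) = 2*sqrt(762)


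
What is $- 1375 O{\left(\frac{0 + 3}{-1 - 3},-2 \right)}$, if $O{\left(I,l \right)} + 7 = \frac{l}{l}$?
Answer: $8250$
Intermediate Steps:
$O{\left(I,l \right)} = -6$ ($O{\left(I,l \right)} = -7 + \frac{l}{l} = -7 + 1 = -6$)
$- 1375 O{\left(\frac{0 + 3}{-1 - 3},-2 \right)} = \left(-1375\right) \left(-6\right) = 8250$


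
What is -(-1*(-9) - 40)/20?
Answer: 31/20 ≈ 1.5500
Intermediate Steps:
-(-1*(-9) - 40)/20 = -(9 - 40)/20 = -(-31)/20 = -1*(-31/20) = 31/20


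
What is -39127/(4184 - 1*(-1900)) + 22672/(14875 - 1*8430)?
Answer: -114237067/39211380 ≈ -2.9134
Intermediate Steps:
-39127/(4184 - 1*(-1900)) + 22672/(14875 - 1*8430) = -39127/(4184 + 1900) + 22672/(14875 - 8430) = -39127/6084 + 22672/6445 = -114237067/39211380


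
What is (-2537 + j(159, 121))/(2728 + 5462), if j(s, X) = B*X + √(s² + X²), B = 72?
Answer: 95/126 + √39922/8190 ≈ 0.77836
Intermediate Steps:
j(s, X) = √(X² + s²) + 72*X (j(s, X) = 72*X + √(s² + X²) = 72*X + √(X² + s²) = √(X² + s²) + 72*X)
(-2537 + j(159, 121))/(2728 + 5462) = (-2537 + (√(121² + 159²) + 72*121))/(2728 + 5462) = (-2537 + (√(14641 + 25281) + 8712))/8190 = (-2537 + (√39922 + 8712))*(1/8190) = (-2537 + (8712 + √39922))*(1/8190) = (6175 + √39922)*(1/8190) = 95/126 + √39922/8190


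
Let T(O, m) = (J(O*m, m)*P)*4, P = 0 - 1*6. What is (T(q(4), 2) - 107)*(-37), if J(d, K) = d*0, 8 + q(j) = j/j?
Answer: 3959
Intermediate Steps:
q(j) = -7 (q(j) = -8 + j/j = -8 + 1 = -7)
J(d, K) = 0
P = -6 (P = 0 - 6 = -6)
T(O, m) = 0 (T(O, m) = (0*(-6))*4 = 0*4 = 0)
(T(q(4), 2) - 107)*(-37) = (0 - 107)*(-37) = -107*(-37) = 3959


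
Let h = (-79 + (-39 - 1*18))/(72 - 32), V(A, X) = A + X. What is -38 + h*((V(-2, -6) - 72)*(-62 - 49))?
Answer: -30230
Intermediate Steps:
h = -17/5 (h = (-79 + (-39 - 18))/40 = (-79 - 57)*(1/40) = -136*1/40 = -17/5 ≈ -3.4000)
-38 + h*((V(-2, -6) - 72)*(-62 - 49)) = -38 - 17*((-2 - 6) - 72)*(-62 - 49)/5 = -38 - 17*(-8 - 72)*(-111)/5 = -38 - (-272)*(-111) = -38 - 17/5*8880 = -38 - 30192 = -30230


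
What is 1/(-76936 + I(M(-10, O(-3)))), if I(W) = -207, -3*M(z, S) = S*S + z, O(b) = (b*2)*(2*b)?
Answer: -1/77143 ≈ -1.2963e-5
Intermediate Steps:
O(b) = 4*b² (O(b) = (2*b)*(2*b) = 4*b²)
M(z, S) = -z/3 - S²/3 (M(z, S) = -(S*S + z)/3 = -(S² + z)/3 = -(z + S²)/3 = -z/3 - S²/3)
1/(-76936 + I(M(-10, O(-3)))) = 1/(-76936 - 207) = 1/(-77143) = -1/77143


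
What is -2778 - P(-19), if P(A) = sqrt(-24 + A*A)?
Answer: -2778 - sqrt(337) ≈ -2796.4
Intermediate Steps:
P(A) = sqrt(-24 + A**2)
-2778 - P(-19) = -2778 - sqrt(-24 + (-19)**2) = -2778 - sqrt(-24 + 361) = -2778 - sqrt(337)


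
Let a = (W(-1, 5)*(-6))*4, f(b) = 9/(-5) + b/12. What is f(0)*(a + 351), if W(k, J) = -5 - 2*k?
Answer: -3807/5 ≈ -761.40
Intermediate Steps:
f(b) = -9/5 + b/12 (f(b) = 9*(-⅕) + b*(1/12) = -9/5 + b/12)
a = 72 (a = ((-5 - 2*(-1))*(-6))*4 = ((-5 + 2)*(-6))*4 = -3*(-6)*4 = 18*4 = 72)
f(0)*(a + 351) = (-9/5 + (1/12)*0)*(72 + 351) = (-9/5 + 0)*423 = -9/5*423 = -3807/5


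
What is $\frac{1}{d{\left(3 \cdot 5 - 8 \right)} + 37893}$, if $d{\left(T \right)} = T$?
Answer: $\frac{1}{37900} \approx 2.6385 \cdot 10^{-5}$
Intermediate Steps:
$\frac{1}{d{\left(3 \cdot 5 - 8 \right)} + 37893} = \frac{1}{\left(3 \cdot 5 - 8\right) + 37893} = \frac{1}{\left(15 - 8\right) + 37893} = \frac{1}{7 + 37893} = \frac{1}{37900}$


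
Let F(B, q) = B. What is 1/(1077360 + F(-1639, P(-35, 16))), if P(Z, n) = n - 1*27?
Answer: 1/1075721 ≈ 9.2961e-7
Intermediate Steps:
P(Z, n) = -27 + n (P(Z, n) = n - 27 = -27 + n)
1/(1077360 + F(-1639, P(-35, 16))) = 1/(1077360 - 1639) = 1/1075721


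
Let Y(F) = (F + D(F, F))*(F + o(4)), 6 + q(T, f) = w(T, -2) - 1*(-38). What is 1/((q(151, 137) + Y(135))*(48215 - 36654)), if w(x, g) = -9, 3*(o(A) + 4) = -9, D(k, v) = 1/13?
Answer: 13/2601999587 ≈ 4.9962e-9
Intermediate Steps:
D(k, v) = 1/13
o(A) = -7 (o(A) = -4 + (1/3)*(-9) = -4 - 3 = -7)
q(T, f) = 23 (q(T, f) = -6 + (-9 - 1*(-38)) = -6 + (-9 + 38) = -6 + 29 = 23)
Y(F) = (-7 + F)*(1/13 + F) (Y(F) = (F + 1/13)*(F - 7) = (1/13 + F)*(-7 + F) = (-7 + F)*(1/13 + F))
1/((q(151, 137) + Y(135))*(48215 - 36654)) = 1/((23 + (-7/13 + 135**2 - 90/13*135))*(48215 - 36654)) = 1/((23 + (-7/13 + 18225 - 12150/13))*11561) = 1/((23 + 224768/13)*11561) = 1/((225067/13)*11561) = 1/(2601999587/13) = 13/2601999587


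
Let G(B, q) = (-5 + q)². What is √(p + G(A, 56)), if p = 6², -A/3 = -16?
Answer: 3*√293 ≈ 51.352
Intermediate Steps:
A = 48 (A = -3*(-16) = 48)
p = 36
√(p + G(A, 56)) = √(36 + (-5 + 56)²) = √(36 + 51²) = √(36 + 2601) = √2637 = 3*√293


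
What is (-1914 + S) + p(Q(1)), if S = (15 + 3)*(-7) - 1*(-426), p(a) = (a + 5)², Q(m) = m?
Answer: -1578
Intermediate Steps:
p(a) = (5 + a)²
S = 300 (S = 18*(-7) + 426 = -126 + 426 = 300)
(-1914 + S) + p(Q(1)) = (-1914 + 300) + (5 + 1)² = -1614 + 6² = -1614 + 36 = -1578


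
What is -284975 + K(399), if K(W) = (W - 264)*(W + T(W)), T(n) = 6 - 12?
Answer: -231920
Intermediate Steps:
T(n) = -6
K(W) = (-264 + W)*(-6 + W) (K(W) = (W - 264)*(W - 6) = (-264 + W)*(-6 + W))
-284975 + K(399) = -284975 + (1584 + 399**2 - 270*399) = -284975 + (1584 + 159201 - 107730) = -284975 + 53055 = -231920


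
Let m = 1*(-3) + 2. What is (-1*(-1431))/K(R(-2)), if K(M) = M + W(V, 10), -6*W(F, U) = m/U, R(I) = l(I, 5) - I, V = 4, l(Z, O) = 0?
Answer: 85860/121 ≈ 709.59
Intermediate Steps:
R(I) = -I (R(I) = 0 - I = -I)
m = -1 (m = -3 + 2 = -1)
W(F, U) = 1/(6*U) (W(F, U) = -(-1)/(6*U) = 1/(6*U))
K(M) = 1/60 + M (K(M) = M + (1/6)/10 = M + (1/6)*(1/10) = M + 1/60 = 1/60 + M)
(-1*(-1431))/K(R(-2)) = (-1*(-1431))/(1/60 - 1*(-2)) = 1431/(1/60 + 2) = 1431/(121/60) = 1431*(60/121) = 85860/121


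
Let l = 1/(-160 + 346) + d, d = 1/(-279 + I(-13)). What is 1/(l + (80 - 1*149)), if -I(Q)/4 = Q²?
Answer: -177630/12255701 ≈ -0.014494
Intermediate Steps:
I(Q) = -4*Q²
d = -1/955 (d = 1/(-279 - 4*(-13)²) = 1/(-279 - 4*169) = 1/(-279 - 676) = 1/(-955) = -1/955 ≈ -0.0010471)
l = 769/177630 (l = 1/(-160 + 346) - 1/955 = 1/186 - 1/955 = 769/177630 ≈ 0.0043292)
1/(l + (80 - 1*149)) = 1/(769/177630 + (80 - 1*149)) = 1/(769/177630 + (80 - 149)) = 1/(769/177630 - 69) = 1/(-12255701/177630) = -177630/12255701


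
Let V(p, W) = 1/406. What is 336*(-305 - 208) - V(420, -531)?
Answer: -69981409/406 ≈ -1.7237e+5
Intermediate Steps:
V(p, W) = 1/406
336*(-305 - 208) - V(420, -531) = 336*(-305 - 208) - 1*1/406 = 336*(-513) - 1/406 = -172368 - 1/406 = -69981409/406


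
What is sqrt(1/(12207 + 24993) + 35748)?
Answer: sqrt(123673780893)/1860 ≈ 189.07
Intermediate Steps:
sqrt(1/(12207 + 24993) + 35748) = sqrt(1/37200 + 35748) = sqrt(1329825601/37200) = sqrt(123673780893)/1860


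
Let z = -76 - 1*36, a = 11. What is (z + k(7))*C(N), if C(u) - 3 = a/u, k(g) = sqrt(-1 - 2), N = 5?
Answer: -2912/5 + 26*I*sqrt(3)/5 ≈ -582.4 + 9.0067*I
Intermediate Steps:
k(g) = I*sqrt(3) (k(g) = sqrt(-3) = I*sqrt(3))
C(u) = 3 + 11/u
z = -112 (z = -76 - 36 = -112)
(z + k(7))*C(N) = (-112 + I*sqrt(3))*(3 + 11/5) = (-112 + I*sqrt(3))*(26/5) = -2912/5 + 26*I*sqrt(3)/5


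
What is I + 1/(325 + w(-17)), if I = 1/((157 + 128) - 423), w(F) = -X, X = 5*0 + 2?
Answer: -185/44574 ≈ -0.0041504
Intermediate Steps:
X = 2 (X = 0 + 2 = 2)
w(F) = -2 (w(F) = -1*2 = -2)
I = -1/138 (I = 1/(285 - 423) = 1/(-138) = -1/138 ≈ -0.0072464)
I + 1/(325 + w(-17)) = -1/138 + 1/(325 - 2) = -1/138 + 1/323 = -185/44574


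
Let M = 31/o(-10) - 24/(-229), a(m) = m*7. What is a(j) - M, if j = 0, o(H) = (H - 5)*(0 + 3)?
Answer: 6019/10305 ≈ 0.58409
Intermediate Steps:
o(H) = -15 + 3*H (o(H) = (-5 + H)*3 = -15 + 3*H)
a(m) = 7*m
M = -6019/10305 (M = 31/(-15 + 3*(-10)) - 24/(-229) = 31/(-15 - 30) - 24*(-1/229) = 31/(-45) + 24/229 = 31*(-1/45) + 24/229 = -31/45 + 24/229 = -6019/10305 ≈ -0.58409)
a(j) - M = 7*0 - 1*(-6019/10305) = 0 + 6019/10305 = 6019/10305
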